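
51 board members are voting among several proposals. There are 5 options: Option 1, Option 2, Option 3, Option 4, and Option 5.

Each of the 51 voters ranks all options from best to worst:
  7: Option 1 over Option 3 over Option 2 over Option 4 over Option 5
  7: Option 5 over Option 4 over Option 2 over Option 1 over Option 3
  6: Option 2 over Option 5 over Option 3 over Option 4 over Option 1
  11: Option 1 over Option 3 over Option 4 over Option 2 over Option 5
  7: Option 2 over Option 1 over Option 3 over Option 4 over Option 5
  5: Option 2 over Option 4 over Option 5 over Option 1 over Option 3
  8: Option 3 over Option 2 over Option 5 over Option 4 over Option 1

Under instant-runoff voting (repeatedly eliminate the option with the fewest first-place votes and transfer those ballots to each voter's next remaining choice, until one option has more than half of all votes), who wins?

Option 2

Round 1: Option 1 18, Option 2 18, Option 3 8, Option 4 0, Option 5 7. Option 4 eliminated.
Round 2: Option 1 18, Option 2 18, Option 3 8, Option 5 7. Option 5 eliminated.
Round 3: Option 1 18, Option 2 25, Option 3 8. Option 3 eliminated.
Round 4: Option 1 18, Option 2 33. Option 2 has a majority (≥26).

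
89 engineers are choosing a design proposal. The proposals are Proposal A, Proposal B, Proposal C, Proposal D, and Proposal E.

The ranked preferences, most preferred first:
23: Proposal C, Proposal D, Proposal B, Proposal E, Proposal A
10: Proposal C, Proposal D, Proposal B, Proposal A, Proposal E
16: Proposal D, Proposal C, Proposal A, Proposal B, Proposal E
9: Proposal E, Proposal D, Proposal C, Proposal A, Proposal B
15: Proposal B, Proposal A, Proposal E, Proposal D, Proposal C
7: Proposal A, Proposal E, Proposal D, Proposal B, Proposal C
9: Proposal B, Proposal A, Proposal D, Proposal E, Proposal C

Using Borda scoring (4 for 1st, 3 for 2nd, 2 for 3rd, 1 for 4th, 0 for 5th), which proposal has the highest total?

Proposal D

Proposal A: 23×0 + 10×1 + 16×2 + 9×1 + 15×3 + 7×4 + 9×3 = 151
Proposal B: 23×2 + 10×2 + 16×1 + 9×0 + 15×4 + 7×1 + 9×4 = 185
Proposal C: 23×4 + 10×4 + 16×3 + 9×2 + 15×0 + 7×0 + 9×0 = 198
Proposal D: 23×3 + 10×3 + 16×4 + 9×3 + 15×1 + 7×2 + 9×2 = 237
Proposal E: 23×1 + 10×0 + 16×0 + 9×4 + 15×2 + 7×3 + 9×1 = 119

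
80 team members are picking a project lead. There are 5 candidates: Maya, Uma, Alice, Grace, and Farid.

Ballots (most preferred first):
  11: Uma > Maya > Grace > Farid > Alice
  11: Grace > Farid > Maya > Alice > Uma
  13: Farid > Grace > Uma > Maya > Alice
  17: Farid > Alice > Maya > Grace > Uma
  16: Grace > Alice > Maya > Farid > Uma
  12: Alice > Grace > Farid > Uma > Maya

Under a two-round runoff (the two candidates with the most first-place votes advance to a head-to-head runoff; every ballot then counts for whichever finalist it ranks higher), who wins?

Grace

Round 1 first-place votes: Maya 0, Uma 11, Alice 12, Grace 27, Farid 30. Farid and Grace advance.
Runoff: Farid is ranked above Grace on 30 ballots, Grace above Farid on 50.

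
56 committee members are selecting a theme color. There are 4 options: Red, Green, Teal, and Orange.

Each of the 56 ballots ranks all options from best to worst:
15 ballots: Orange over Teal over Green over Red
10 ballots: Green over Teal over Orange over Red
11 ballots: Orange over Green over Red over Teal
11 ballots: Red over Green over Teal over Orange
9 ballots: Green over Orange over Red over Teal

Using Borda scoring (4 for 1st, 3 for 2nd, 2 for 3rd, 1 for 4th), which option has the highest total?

Green

Red: 15×1 + 10×1 + 11×2 + 11×4 + 9×2 = 109
Green: 15×2 + 10×4 + 11×3 + 11×3 + 9×4 = 172
Teal: 15×3 + 10×3 + 11×1 + 11×2 + 9×1 = 117
Orange: 15×4 + 10×2 + 11×4 + 11×1 + 9×3 = 162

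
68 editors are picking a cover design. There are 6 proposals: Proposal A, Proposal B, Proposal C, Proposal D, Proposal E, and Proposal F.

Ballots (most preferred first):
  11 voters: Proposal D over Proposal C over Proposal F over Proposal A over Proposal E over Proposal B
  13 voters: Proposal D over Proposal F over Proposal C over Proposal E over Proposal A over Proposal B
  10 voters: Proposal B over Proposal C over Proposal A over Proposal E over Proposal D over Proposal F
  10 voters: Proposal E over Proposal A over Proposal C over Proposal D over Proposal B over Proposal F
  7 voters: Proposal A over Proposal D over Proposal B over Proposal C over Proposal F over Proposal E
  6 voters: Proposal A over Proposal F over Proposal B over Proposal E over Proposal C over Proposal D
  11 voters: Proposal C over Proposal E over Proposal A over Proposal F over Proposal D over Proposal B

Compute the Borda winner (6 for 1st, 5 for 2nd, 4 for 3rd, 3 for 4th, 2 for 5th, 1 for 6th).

Proposal A: 11×3 + 13×2 + 10×4 + 10×5 + 7×6 + 6×6 + 11×4 = 271
Proposal B: 11×1 + 13×1 + 10×6 + 10×2 + 7×4 + 6×4 + 11×1 = 167
Proposal C: 11×5 + 13×4 + 10×5 + 10×4 + 7×3 + 6×2 + 11×6 = 296
Proposal D: 11×6 + 13×6 + 10×2 + 10×3 + 7×5 + 6×1 + 11×2 = 257
Proposal E: 11×2 + 13×3 + 10×3 + 10×6 + 7×1 + 6×3 + 11×5 = 231
Proposal F: 11×4 + 13×5 + 10×1 + 10×1 + 7×2 + 6×5 + 11×3 = 206

Proposal C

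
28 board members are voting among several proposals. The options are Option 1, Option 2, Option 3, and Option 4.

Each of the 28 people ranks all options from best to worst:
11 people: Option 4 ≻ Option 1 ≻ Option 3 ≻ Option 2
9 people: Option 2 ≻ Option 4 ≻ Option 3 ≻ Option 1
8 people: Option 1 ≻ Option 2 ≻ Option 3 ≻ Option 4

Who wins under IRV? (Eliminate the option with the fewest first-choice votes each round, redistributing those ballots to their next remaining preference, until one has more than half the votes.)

Option 2

Round 1: Option 1 8, Option 2 9, Option 3 0, Option 4 11. Option 3 eliminated.
Round 2: Option 1 8, Option 2 9, Option 4 11. Option 1 eliminated.
Round 3: Option 2 17, Option 4 11. Option 2 has a majority (≥15).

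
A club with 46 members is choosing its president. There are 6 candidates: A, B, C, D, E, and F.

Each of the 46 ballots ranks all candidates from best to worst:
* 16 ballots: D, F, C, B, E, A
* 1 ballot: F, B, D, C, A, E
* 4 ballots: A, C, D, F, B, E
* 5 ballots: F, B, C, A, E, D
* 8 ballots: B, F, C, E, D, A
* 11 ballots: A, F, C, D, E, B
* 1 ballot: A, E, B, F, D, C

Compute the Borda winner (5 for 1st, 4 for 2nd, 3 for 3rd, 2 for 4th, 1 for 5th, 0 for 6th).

F

A: 16×0 + 1×1 + 4×5 + 5×2 + 8×0 + 11×5 + 1×5 = 91
B: 16×2 + 1×4 + 4×1 + 5×4 + 8×5 + 11×0 + 1×3 = 103
C: 16×3 + 1×2 + 4×4 + 5×3 + 8×3 + 11×3 + 1×0 = 138
D: 16×5 + 1×3 + 4×3 + 5×0 + 8×1 + 11×2 + 1×1 = 126
E: 16×1 + 1×0 + 4×0 + 5×1 + 8×2 + 11×1 + 1×4 = 52
F: 16×4 + 1×5 + 4×2 + 5×5 + 8×4 + 11×4 + 1×2 = 180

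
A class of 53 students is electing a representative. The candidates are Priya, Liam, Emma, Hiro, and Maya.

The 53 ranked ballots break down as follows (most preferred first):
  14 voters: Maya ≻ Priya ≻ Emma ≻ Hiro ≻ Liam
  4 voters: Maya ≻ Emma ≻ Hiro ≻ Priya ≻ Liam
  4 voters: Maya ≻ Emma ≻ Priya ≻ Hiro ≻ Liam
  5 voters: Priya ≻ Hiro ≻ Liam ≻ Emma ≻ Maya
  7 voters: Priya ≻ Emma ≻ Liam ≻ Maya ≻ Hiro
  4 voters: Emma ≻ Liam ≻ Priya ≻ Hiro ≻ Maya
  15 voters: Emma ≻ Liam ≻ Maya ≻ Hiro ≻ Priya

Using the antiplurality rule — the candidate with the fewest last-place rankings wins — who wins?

Emma

Last-place votes: Priya 15, Liam 22, Emma 0, Hiro 7, Maya 9.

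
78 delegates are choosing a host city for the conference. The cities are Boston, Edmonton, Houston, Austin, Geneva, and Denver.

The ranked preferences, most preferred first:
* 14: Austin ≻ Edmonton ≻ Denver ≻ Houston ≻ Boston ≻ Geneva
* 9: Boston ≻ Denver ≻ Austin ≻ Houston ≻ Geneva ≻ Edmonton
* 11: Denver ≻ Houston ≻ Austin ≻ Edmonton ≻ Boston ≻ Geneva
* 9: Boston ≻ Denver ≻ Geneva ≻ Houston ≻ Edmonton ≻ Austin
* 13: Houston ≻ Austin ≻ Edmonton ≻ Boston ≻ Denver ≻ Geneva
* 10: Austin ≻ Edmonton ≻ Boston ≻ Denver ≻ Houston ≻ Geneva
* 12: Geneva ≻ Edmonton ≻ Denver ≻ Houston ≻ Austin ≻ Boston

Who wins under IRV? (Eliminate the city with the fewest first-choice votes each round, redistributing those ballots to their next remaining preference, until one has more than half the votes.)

Round 1: Boston 18, Edmonton 0, Houston 13, Austin 24, Geneva 12, Denver 11. Edmonton eliminated.
Round 2: Boston 18, Houston 13, Austin 24, Geneva 12, Denver 11. Denver eliminated.
Round 3: Boston 18, Houston 24, Austin 24, Geneva 12. Geneva eliminated.
Round 4: Boston 18, Houston 36, Austin 24. Boston eliminated.
Round 5: Houston 45, Austin 33. Houston has a majority (≥40).

Houston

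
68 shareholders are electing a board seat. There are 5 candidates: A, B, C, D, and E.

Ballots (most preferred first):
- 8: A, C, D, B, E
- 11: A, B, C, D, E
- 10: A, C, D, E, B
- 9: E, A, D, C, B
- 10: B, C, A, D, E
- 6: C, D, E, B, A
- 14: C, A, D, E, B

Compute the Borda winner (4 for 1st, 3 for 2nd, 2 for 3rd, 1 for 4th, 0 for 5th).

A: 8×4 + 11×4 + 10×4 + 9×3 + 10×2 + 6×0 + 14×3 = 205
B: 8×1 + 11×3 + 10×0 + 9×0 + 10×4 + 6×1 + 14×0 = 87
C: 8×3 + 11×2 + 10×3 + 9×1 + 10×3 + 6×4 + 14×4 = 195
D: 8×2 + 11×1 + 10×2 + 9×2 + 10×1 + 6×3 + 14×2 = 121
E: 8×0 + 11×0 + 10×1 + 9×4 + 10×0 + 6×2 + 14×1 = 72

A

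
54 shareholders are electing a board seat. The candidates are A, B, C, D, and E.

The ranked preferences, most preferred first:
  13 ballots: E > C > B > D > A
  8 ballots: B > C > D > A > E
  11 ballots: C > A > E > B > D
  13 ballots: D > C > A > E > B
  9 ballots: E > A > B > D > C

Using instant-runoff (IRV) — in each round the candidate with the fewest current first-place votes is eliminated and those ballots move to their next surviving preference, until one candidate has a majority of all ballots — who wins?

Round 1: A 0, B 8, C 11, D 13, E 22. A eliminated.
Round 2: B 8, C 11, D 13, E 22. B eliminated.
Round 3: C 19, D 13, E 22. D eliminated.
Round 4: C 32, E 22. C has a majority (≥28).

C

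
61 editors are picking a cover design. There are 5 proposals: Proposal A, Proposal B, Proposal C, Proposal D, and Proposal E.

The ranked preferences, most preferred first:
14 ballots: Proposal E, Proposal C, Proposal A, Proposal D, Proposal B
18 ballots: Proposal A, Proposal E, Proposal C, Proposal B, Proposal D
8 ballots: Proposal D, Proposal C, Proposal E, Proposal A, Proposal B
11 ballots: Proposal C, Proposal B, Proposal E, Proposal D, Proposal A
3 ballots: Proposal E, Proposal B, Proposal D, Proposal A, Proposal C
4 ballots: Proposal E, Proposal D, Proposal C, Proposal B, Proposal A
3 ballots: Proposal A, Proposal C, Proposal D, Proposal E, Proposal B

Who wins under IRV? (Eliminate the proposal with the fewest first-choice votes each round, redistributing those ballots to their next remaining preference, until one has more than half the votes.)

Proposal E

Round 1: Proposal A 21, Proposal B 0, Proposal C 11, Proposal D 8, Proposal E 21. Proposal B eliminated.
Round 2: Proposal A 21, Proposal C 11, Proposal D 8, Proposal E 21. Proposal D eliminated.
Round 3: Proposal A 21, Proposal C 19, Proposal E 21. Proposal C eliminated.
Round 4: Proposal A 21, Proposal E 40. Proposal E has a majority (≥31).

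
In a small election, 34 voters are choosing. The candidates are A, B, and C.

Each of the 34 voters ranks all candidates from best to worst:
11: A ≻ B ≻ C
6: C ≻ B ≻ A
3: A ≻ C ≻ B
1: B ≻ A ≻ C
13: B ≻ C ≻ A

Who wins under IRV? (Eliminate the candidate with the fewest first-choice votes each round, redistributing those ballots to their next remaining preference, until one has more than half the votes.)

Round 1: A 14, B 14, C 6. C eliminated.
Round 2: A 14, B 20. B has a majority (≥18).

B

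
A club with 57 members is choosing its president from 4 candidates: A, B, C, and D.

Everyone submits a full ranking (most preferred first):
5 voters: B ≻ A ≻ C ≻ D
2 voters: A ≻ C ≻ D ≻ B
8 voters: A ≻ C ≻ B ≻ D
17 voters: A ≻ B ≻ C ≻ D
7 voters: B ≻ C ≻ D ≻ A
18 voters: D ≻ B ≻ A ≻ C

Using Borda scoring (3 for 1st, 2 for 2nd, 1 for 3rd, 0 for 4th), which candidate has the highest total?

B

A: 5×2 + 2×3 + 8×3 + 17×3 + 7×0 + 18×1 = 109
B: 5×3 + 2×0 + 8×1 + 17×2 + 7×3 + 18×2 = 114
C: 5×1 + 2×2 + 8×2 + 17×1 + 7×2 + 18×0 = 56
D: 5×0 + 2×1 + 8×0 + 17×0 + 7×1 + 18×3 = 63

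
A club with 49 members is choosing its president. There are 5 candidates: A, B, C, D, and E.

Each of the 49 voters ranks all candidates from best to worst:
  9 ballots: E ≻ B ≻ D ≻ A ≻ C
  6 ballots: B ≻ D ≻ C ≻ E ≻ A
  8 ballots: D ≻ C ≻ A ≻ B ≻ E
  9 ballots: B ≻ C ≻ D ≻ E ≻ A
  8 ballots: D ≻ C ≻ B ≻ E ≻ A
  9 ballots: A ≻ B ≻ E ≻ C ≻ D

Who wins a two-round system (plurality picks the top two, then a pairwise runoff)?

B

Round 1 first-place votes: A 9, B 15, C 0, D 16, E 9. D and B advance.
Runoff: D is ranked above B on 16 ballots, B above D on 33.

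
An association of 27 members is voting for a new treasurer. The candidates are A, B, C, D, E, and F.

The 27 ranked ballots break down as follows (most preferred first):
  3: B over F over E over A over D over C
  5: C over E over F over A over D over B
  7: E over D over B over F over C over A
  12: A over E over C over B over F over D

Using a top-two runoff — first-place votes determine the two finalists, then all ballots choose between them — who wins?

E

Round 1 first-place votes: A 12, B 3, C 5, D 0, E 7, F 0. A and E advance.
Runoff: A is ranked above E on 12 ballots, E above A on 15.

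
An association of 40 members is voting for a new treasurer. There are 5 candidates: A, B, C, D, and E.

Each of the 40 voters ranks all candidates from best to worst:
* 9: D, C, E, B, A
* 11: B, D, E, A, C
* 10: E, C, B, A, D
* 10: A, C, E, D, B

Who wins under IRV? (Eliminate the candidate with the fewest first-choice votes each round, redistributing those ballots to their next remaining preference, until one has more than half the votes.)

E

Round 1: A 10, B 11, C 0, D 9, E 10. C eliminated.
Round 2: A 10, B 11, D 9, E 10. D eliminated.
Round 3: A 10, B 11, E 19. A eliminated.
Round 4: B 11, E 29. E has a majority (≥21).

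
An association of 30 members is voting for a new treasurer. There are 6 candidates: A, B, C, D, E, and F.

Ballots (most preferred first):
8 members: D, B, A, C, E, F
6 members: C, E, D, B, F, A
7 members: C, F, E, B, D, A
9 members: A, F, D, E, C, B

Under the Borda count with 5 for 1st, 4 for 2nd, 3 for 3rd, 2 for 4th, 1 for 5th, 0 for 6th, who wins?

A: 8×3 + 6×0 + 7×0 + 9×5 = 69
B: 8×4 + 6×2 + 7×2 + 9×0 = 58
C: 8×2 + 6×5 + 7×5 + 9×1 = 90
D: 8×5 + 6×3 + 7×1 + 9×3 = 92
E: 8×1 + 6×4 + 7×3 + 9×2 = 71
F: 8×0 + 6×1 + 7×4 + 9×4 = 70

D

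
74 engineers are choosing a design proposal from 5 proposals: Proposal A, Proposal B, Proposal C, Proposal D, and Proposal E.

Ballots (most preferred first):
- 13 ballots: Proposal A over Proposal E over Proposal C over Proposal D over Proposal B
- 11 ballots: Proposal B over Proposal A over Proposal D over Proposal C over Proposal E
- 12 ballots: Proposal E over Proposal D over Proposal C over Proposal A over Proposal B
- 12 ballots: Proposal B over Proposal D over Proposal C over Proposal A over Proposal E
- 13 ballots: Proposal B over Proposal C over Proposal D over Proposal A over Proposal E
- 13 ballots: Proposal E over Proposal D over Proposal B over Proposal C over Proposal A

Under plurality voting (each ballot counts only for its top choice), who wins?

Proposal B

First-place votes: Proposal A 13, Proposal B 36, Proposal C 0, Proposal D 0, Proposal E 25.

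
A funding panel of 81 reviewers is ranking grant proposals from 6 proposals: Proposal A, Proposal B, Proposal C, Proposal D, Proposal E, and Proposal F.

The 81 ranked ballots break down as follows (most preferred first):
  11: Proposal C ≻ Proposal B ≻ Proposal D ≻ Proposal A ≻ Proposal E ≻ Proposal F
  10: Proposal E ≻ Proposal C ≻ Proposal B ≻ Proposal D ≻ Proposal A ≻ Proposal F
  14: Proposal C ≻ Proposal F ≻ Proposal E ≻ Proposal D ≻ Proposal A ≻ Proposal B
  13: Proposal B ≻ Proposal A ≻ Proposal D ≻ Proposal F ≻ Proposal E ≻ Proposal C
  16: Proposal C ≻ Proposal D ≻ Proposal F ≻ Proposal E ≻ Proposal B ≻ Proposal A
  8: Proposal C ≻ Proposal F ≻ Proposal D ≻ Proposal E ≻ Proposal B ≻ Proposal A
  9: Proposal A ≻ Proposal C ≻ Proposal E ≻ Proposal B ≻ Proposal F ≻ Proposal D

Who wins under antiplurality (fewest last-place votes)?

Proposal E

Last-place votes: Proposal A 24, Proposal B 14, Proposal C 13, Proposal D 9, Proposal E 0, Proposal F 21.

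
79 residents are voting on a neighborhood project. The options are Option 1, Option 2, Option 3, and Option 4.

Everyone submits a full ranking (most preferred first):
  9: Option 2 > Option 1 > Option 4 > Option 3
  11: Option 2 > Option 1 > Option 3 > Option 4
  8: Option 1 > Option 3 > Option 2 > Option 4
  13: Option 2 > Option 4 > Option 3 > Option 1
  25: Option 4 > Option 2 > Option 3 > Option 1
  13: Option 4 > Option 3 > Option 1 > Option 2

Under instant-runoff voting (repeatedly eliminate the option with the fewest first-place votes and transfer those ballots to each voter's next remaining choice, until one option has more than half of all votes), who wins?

Round 1: Option 1 8, Option 2 33, Option 3 0, Option 4 38. Option 3 eliminated.
Round 2: Option 1 8, Option 2 33, Option 4 38. Option 1 eliminated.
Round 3: Option 2 41, Option 4 38. Option 2 has a majority (≥40).

Option 2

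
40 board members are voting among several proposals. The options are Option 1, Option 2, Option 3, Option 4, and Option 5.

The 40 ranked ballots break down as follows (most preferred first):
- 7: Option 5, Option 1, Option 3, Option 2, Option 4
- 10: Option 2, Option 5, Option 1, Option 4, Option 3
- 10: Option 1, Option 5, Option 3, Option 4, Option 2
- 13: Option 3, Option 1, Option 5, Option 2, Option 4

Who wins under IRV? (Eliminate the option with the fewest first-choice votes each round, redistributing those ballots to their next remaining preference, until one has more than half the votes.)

Option 1

Round 1: Option 1 10, Option 2 10, Option 3 13, Option 4 0, Option 5 7. Option 4 eliminated.
Round 2: Option 1 10, Option 2 10, Option 3 13, Option 5 7. Option 5 eliminated.
Round 3: Option 1 17, Option 2 10, Option 3 13. Option 2 eliminated.
Round 4: Option 1 27, Option 3 13. Option 1 has a majority (≥21).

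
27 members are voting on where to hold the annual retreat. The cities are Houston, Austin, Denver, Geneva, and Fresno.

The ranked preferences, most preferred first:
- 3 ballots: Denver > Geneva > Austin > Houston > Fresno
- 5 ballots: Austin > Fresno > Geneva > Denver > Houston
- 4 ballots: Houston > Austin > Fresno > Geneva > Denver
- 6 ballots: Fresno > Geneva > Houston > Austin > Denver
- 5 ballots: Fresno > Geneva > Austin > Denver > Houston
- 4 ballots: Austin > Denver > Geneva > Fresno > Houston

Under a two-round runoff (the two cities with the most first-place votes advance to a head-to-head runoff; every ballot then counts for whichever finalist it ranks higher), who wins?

Round 1 first-place votes: Houston 4, Austin 9, Denver 3, Geneva 0, Fresno 11. Fresno and Austin advance.
Runoff: Fresno is ranked above Austin on 11 ballots, Austin above Fresno on 16.

Austin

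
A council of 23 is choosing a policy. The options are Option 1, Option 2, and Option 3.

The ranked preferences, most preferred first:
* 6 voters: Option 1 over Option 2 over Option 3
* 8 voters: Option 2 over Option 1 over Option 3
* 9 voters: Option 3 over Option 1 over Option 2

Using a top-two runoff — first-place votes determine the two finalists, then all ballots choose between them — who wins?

Round 1 first-place votes: Option 1 6, Option 2 8, Option 3 9. Option 3 and Option 2 advance.
Runoff: Option 3 is ranked above Option 2 on 9 ballots, Option 2 above Option 3 on 14.

Option 2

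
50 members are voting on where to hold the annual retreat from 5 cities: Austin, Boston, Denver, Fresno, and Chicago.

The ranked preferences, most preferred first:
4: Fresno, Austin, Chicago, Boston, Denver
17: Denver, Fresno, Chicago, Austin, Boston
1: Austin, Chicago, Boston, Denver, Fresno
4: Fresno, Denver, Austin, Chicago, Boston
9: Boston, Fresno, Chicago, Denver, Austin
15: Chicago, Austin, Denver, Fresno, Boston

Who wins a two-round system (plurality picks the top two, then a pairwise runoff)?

Round 1 first-place votes: Austin 1, Boston 9, Denver 17, Fresno 8, Chicago 15. Denver and Chicago advance.
Runoff: Denver is ranked above Chicago on 21 ballots, Chicago above Denver on 29.

Chicago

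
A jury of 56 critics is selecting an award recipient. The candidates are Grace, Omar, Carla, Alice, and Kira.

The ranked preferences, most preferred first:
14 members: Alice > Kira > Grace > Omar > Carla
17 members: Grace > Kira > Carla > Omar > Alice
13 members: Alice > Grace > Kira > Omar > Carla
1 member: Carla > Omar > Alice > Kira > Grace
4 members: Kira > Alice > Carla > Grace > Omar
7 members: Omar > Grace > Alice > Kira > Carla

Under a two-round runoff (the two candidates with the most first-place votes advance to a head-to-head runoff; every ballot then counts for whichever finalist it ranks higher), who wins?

Round 1 first-place votes: Grace 17, Omar 7, Carla 1, Alice 27, Kira 4. Alice and Grace advance.
Runoff: Alice is ranked above Grace on 32 ballots, Grace above Alice on 24.

Alice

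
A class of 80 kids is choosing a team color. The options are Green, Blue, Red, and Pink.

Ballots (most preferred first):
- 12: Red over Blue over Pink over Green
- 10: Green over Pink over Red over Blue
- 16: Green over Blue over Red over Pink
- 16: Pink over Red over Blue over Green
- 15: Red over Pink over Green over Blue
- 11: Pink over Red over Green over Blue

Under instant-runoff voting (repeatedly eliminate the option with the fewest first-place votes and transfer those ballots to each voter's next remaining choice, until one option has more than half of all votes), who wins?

Red

Round 1: Green 26, Blue 0, Red 27, Pink 27. Blue eliminated.
Round 2: Green 26, Red 27, Pink 27. Green eliminated.
Round 3: Red 43, Pink 37. Red has a majority (≥41).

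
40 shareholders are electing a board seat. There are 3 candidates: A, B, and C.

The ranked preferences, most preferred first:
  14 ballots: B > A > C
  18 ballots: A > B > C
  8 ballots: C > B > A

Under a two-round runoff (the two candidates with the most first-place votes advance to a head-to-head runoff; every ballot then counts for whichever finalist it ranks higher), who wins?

Round 1 first-place votes: A 18, B 14, C 8. A and B advance.
Runoff: A is ranked above B on 18 ballots, B above A on 22.

B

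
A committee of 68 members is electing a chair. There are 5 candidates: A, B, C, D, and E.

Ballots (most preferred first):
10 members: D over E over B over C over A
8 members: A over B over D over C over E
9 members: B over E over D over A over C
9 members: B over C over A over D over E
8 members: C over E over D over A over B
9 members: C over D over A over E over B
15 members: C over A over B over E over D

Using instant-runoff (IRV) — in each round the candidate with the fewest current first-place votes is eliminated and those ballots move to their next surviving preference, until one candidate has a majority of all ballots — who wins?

B

Round 1: A 8, B 18, C 32, D 10, E 0. E eliminated.
Round 2: A 8, B 18, C 32, D 10. A eliminated.
Round 3: B 26, C 32, D 10. D eliminated.
Round 4: B 36, C 32. B has a majority (≥35).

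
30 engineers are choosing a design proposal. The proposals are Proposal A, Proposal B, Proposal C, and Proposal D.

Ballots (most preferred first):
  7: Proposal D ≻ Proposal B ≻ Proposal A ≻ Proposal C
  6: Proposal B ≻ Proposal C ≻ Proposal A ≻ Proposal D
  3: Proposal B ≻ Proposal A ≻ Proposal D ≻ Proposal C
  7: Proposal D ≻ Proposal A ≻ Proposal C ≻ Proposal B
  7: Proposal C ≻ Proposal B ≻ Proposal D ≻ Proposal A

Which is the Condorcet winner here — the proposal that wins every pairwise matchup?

Proposal B vs Proposal A: 23–7
Proposal B vs Proposal C: 16–14
Proposal B vs Proposal D: 16–14
Proposal B beats every other proposal.

Proposal B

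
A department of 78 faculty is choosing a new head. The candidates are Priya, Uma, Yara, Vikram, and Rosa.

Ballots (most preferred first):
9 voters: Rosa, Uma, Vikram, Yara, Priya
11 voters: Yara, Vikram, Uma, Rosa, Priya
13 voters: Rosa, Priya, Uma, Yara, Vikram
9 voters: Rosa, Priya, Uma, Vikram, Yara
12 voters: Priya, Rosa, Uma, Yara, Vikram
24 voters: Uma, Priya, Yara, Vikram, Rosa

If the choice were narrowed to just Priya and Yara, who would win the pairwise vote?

Priya is ranked above Yara on 58 ballots; Yara above Priya on 20.

Priya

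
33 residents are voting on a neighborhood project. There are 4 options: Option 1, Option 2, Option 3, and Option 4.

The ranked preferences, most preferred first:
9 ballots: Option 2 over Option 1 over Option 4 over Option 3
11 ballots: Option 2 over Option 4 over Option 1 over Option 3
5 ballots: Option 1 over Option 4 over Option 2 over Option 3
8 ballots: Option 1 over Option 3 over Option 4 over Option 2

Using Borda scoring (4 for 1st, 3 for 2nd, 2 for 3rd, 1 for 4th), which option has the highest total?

Option 1

Option 1: 9×3 + 11×2 + 5×4 + 8×4 = 101
Option 2: 9×4 + 11×4 + 5×2 + 8×1 = 98
Option 3: 9×1 + 11×1 + 5×1 + 8×3 = 49
Option 4: 9×2 + 11×3 + 5×3 + 8×2 = 82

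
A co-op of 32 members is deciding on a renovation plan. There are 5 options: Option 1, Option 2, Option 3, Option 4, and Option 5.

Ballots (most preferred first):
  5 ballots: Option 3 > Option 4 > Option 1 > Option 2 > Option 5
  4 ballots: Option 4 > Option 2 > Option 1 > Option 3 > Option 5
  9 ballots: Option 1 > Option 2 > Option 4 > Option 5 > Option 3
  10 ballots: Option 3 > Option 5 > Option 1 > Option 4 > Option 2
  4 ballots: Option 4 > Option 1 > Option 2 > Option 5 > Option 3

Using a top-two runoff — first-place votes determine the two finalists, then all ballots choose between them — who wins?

Option 1

Round 1 first-place votes: Option 1 9, Option 2 0, Option 3 15, Option 4 8, Option 5 0. Option 3 and Option 1 advance.
Runoff: Option 3 is ranked above Option 1 on 15 ballots, Option 1 above Option 3 on 17.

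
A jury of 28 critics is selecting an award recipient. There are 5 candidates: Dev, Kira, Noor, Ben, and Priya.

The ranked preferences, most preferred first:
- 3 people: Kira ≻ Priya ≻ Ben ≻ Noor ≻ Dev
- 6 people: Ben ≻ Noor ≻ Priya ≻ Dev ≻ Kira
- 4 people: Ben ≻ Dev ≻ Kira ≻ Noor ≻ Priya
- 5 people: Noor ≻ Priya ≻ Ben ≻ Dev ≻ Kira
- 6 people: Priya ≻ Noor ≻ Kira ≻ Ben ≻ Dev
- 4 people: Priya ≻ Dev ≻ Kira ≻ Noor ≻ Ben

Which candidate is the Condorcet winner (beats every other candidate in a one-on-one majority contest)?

Noor

Noor vs Dev: 20–8
Noor vs Kira: 17–11
Noor vs Ben: 15–13
Noor vs Priya: 15–13
Noor beats every other candidate.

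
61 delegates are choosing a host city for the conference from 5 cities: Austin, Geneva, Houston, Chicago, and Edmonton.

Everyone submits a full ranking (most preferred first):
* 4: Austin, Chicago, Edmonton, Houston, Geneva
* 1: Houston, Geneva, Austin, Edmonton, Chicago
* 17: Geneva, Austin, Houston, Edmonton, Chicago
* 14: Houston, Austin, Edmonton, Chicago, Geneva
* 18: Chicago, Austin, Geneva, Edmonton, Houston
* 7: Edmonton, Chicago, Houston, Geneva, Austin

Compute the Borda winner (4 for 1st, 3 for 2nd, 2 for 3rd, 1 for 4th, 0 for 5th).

Austin

Austin: 4×4 + 1×2 + 17×3 + 14×3 + 18×3 + 7×0 = 165
Geneva: 4×0 + 1×3 + 17×4 + 14×0 + 18×2 + 7×1 = 114
Houston: 4×1 + 1×4 + 17×2 + 14×4 + 18×0 + 7×2 = 112
Chicago: 4×3 + 1×0 + 17×0 + 14×1 + 18×4 + 7×3 = 119
Edmonton: 4×2 + 1×1 + 17×1 + 14×2 + 18×1 + 7×4 = 100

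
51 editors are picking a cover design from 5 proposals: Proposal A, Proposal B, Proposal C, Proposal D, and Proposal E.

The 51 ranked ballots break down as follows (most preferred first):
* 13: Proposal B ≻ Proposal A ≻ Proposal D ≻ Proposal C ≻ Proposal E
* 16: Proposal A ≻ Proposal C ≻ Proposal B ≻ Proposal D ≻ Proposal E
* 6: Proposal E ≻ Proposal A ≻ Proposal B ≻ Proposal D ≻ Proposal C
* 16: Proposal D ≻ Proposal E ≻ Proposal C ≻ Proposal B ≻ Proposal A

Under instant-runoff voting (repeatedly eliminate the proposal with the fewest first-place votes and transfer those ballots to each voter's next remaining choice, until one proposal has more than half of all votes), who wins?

Proposal A

Round 1: Proposal A 16, Proposal B 13, Proposal C 0, Proposal D 16, Proposal E 6. Proposal C eliminated.
Round 2: Proposal A 16, Proposal B 13, Proposal D 16, Proposal E 6. Proposal E eliminated.
Round 3: Proposal A 22, Proposal B 13, Proposal D 16. Proposal B eliminated.
Round 4: Proposal A 35, Proposal D 16. Proposal A has a majority (≥26).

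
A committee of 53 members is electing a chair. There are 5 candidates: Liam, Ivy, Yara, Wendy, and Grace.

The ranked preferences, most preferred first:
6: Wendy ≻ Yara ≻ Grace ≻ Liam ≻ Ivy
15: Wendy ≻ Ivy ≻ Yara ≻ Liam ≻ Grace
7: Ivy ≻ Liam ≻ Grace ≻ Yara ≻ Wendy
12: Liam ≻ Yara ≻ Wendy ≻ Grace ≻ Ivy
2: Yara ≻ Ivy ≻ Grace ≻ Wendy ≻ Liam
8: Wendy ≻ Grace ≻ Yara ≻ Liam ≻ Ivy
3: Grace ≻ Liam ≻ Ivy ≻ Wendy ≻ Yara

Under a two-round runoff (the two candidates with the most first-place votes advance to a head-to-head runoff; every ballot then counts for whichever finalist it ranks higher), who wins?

Wendy

Round 1 first-place votes: Liam 12, Ivy 7, Yara 2, Wendy 29, Grace 3. Wendy and Liam advance.
Runoff: Wendy is ranked above Liam on 31 ballots, Liam above Wendy on 22.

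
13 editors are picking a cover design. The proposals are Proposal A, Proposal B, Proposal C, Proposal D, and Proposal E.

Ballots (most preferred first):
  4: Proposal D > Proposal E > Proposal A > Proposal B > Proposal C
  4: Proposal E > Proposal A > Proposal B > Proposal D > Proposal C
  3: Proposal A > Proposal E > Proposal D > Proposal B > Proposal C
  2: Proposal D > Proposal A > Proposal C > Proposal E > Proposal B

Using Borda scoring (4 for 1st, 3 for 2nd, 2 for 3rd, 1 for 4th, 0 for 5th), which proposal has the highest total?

Proposal E

Proposal A: 4×2 + 4×3 + 3×4 + 2×3 = 38
Proposal B: 4×1 + 4×2 + 3×1 + 2×0 = 15
Proposal C: 4×0 + 4×0 + 3×0 + 2×2 = 4
Proposal D: 4×4 + 4×1 + 3×2 + 2×4 = 34
Proposal E: 4×3 + 4×4 + 3×3 + 2×1 = 39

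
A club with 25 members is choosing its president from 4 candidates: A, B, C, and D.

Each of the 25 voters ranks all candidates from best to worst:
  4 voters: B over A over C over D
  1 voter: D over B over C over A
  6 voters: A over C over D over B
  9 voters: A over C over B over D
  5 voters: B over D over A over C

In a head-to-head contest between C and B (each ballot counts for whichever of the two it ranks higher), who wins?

C is ranked above B on 15 ballots; B above C on 10.

C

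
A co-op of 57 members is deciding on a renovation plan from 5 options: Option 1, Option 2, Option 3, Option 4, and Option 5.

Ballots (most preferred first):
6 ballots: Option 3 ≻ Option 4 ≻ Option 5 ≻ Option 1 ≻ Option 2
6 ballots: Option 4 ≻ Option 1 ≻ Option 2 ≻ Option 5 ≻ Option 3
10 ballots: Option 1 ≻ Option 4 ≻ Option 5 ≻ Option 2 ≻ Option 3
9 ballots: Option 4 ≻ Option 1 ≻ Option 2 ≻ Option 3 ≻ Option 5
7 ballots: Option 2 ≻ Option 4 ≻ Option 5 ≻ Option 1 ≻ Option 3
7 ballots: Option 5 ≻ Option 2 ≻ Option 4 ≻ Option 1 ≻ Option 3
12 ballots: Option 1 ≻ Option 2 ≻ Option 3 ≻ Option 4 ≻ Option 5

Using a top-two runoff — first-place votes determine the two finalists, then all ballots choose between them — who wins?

Option 4

Round 1 first-place votes: Option 1 22, Option 2 7, Option 3 6, Option 4 15, Option 5 7. Option 1 and Option 4 advance.
Runoff: Option 1 is ranked above Option 4 on 22 ballots, Option 4 above Option 1 on 35.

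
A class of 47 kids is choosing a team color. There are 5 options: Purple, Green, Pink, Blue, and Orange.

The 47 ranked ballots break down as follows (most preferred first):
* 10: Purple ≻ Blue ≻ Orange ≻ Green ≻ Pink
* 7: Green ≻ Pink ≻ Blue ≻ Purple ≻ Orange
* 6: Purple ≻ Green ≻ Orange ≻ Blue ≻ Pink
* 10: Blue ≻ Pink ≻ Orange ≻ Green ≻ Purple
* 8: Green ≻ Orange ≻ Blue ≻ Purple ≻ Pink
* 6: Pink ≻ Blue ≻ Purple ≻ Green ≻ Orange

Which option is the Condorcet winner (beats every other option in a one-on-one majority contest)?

Blue vs Purple: 31–16
Blue vs Green: 26–21
Blue vs Pink: 34–13
Blue vs Orange: 33–14
Blue beats every other option.

Blue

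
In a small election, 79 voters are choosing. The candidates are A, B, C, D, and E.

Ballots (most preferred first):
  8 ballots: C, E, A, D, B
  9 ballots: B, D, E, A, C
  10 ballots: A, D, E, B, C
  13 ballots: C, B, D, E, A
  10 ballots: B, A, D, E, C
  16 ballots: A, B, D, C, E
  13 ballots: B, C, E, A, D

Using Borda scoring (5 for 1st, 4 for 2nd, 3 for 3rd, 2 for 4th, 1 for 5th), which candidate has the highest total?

B

A: 8×3 + 9×2 + 10×5 + 13×1 + 10×4 + 16×5 + 13×2 = 251
B: 8×1 + 9×5 + 10×2 + 13×4 + 10×5 + 16×4 + 13×5 = 304
C: 8×5 + 9×1 + 10×1 + 13×5 + 10×1 + 16×2 + 13×4 = 218
D: 8×2 + 9×4 + 10×4 + 13×3 + 10×3 + 16×3 + 13×1 = 222
E: 8×4 + 9×3 + 10×3 + 13×2 + 10×2 + 16×1 + 13×3 = 190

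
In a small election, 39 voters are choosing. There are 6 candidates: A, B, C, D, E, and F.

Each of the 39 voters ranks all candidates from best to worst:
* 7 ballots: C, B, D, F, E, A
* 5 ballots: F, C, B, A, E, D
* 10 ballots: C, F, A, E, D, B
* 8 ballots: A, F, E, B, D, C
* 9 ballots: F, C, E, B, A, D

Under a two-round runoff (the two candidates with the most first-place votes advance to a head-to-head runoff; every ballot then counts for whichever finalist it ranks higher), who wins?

Round 1 first-place votes: A 8, B 0, C 17, D 0, E 0, F 14. C and F advance.
Runoff: C is ranked above F on 17 ballots, F above C on 22.

F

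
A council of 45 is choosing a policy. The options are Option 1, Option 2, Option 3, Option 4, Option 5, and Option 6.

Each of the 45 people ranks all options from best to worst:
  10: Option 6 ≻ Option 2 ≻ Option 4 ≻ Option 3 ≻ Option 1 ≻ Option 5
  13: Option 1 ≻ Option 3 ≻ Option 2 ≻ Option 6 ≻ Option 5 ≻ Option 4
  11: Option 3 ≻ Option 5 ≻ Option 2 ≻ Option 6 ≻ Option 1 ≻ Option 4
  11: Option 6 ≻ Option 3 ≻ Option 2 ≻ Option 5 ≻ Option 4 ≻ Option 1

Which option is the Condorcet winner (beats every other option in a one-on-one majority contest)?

Option 3 vs Option 1: 32–13
Option 3 vs Option 2: 35–10
Option 3 vs Option 4: 35–10
Option 3 vs Option 5: 45–0
Option 3 vs Option 6: 24–21
Option 3 beats every other option.

Option 3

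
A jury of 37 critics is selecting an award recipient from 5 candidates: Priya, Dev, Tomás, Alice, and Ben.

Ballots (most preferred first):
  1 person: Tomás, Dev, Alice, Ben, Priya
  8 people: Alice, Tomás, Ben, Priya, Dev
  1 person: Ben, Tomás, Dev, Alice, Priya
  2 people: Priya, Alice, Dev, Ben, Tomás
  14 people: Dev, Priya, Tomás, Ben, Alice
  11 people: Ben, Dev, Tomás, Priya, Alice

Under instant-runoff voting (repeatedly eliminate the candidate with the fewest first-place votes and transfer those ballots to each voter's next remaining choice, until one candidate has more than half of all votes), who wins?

Round 1: Priya 2, Dev 14, Tomás 1, Alice 8, Ben 12. Tomás eliminated.
Round 2: Priya 2, Dev 15, Alice 8, Ben 12. Priya eliminated.
Round 3: Dev 15, Alice 10, Ben 12. Alice eliminated.
Round 4: Dev 17, Ben 20. Ben has a majority (≥19).

Ben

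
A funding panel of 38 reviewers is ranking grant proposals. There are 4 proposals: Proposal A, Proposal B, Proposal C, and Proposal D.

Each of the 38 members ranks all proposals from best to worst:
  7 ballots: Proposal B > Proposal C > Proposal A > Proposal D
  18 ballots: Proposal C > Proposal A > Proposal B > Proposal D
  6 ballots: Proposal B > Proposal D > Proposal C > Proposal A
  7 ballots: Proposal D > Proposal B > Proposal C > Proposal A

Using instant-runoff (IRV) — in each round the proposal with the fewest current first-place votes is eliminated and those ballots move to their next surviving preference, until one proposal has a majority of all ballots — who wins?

Round 1: Proposal A 0, Proposal B 13, Proposal C 18, Proposal D 7. Proposal A eliminated.
Round 2: Proposal B 13, Proposal C 18, Proposal D 7. Proposal D eliminated.
Round 3: Proposal B 20, Proposal C 18. Proposal B has a majority (≥20).

Proposal B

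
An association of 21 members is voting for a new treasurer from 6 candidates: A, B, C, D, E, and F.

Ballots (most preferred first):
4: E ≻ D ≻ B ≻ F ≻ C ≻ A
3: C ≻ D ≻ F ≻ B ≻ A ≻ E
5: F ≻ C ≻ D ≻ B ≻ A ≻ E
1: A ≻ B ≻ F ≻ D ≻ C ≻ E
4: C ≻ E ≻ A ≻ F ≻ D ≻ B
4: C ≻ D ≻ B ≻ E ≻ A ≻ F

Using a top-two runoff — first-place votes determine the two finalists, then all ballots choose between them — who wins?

C

Round 1 first-place votes: A 1, B 0, C 11, D 0, E 4, F 5. C and F advance.
Runoff: C is ranked above F on 11 ballots, F above C on 10.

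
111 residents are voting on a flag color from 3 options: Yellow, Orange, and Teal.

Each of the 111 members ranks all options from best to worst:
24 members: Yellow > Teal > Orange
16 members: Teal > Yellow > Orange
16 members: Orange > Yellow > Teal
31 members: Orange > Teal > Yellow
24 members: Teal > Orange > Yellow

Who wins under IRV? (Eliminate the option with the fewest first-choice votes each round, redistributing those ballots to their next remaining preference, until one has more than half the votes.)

Round 1: Yellow 24, Orange 47, Teal 40. Yellow eliminated.
Round 2: Orange 47, Teal 64. Teal has a majority (≥56).

Teal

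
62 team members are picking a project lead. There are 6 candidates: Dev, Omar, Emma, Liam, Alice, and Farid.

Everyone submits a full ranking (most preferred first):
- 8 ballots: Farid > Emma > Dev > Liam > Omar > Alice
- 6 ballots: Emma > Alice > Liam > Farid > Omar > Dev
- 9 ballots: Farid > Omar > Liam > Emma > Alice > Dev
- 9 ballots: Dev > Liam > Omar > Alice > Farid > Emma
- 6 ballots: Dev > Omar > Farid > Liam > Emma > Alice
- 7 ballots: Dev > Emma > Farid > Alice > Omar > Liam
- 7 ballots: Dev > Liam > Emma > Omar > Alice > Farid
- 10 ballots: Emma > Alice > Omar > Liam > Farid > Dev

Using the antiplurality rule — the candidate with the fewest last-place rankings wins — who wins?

Last-place votes: Dev 25, Omar 0, Emma 9, Liam 7, Alice 14, Farid 7.

Omar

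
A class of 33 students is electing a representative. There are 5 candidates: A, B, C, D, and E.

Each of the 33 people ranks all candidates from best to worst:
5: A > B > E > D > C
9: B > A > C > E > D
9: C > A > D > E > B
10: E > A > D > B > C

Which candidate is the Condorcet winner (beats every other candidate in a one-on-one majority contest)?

A vs B: 24–9
A vs C: 24–9
A vs D: 33–0
A vs E: 23–10
A beats every other candidate.

A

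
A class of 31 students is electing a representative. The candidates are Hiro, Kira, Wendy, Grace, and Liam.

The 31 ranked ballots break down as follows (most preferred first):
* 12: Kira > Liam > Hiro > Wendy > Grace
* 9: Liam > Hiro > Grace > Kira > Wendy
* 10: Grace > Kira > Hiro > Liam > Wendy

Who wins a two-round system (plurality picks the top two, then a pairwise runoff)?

Round 1 first-place votes: Hiro 0, Kira 12, Wendy 0, Grace 10, Liam 9. Kira and Grace advance.
Runoff: Kira is ranked above Grace on 12 ballots, Grace above Kira on 19.

Grace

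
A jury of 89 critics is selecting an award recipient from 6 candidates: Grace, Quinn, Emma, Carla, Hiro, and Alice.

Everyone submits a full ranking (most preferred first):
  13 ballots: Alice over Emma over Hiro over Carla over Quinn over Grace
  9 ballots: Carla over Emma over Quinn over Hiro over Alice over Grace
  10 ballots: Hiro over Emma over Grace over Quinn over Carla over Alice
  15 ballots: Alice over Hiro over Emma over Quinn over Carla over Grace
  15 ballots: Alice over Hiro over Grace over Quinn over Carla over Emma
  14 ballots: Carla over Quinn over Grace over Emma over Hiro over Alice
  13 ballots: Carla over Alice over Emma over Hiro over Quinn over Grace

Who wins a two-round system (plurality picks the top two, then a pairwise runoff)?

Carla

Round 1 first-place votes: Grace 0, Quinn 0, Emma 0, Carla 36, Hiro 10, Alice 43. Alice and Carla advance.
Runoff: Alice is ranked above Carla on 43 ballots, Carla above Alice on 46.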